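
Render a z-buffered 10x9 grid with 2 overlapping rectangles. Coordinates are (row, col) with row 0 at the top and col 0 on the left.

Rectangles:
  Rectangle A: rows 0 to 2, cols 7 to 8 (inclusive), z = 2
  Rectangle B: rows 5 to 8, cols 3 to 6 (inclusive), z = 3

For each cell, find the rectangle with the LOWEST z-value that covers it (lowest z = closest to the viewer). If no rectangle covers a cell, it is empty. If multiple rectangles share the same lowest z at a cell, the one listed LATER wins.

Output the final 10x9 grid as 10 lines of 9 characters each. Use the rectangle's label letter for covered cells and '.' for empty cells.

.......AA
.......AA
.......AA
.........
.........
...BBBB..
...BBBB..
...BBBB..
...BBBB..
.........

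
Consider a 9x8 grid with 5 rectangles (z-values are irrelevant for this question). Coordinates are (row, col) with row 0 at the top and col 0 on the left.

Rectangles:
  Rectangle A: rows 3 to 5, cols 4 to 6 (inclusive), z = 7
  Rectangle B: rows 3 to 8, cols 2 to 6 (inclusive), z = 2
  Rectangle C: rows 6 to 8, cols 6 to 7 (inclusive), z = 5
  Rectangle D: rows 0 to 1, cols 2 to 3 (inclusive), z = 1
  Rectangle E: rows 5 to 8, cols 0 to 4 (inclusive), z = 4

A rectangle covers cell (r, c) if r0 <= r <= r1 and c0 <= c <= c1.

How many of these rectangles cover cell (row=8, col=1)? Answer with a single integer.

Check cell (8,1):
  A: rows 3-5 cols 4-6 -> outside (row miss)
  B: rows 3-8 cols 2-6 -> outside (col miss)
  C: rows 6-8 cols 6-7 -> outside (col miss)
  D: rows 0-1 cols 2-3 -> outside (row miss)
  E: rows 5-8 cols 0-4 -> covers
Count covering = 1

Answer: 1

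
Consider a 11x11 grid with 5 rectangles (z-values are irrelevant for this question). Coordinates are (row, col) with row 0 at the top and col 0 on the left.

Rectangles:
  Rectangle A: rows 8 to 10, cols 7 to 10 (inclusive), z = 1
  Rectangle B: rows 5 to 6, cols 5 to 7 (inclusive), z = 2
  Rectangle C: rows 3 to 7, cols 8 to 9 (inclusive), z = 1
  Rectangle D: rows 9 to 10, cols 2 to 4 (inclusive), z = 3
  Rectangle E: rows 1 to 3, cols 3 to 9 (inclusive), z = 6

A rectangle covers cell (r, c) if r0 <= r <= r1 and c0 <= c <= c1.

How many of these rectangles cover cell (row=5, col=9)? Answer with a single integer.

Check cell (5,9):
  A: rows 8-10 cols 7-10 -> outside (row miss)
  B: rows 5-6 cols 5-7 -> outside (col miss)
  C: rows 3-7 cols 8-9 -> covers
  D: rows 9-10 cols 2-4 -> outside (row miss)
  E: rows 1-3 cols 3-9 -> outside (row miss)
Count covering = 1

Answer: 1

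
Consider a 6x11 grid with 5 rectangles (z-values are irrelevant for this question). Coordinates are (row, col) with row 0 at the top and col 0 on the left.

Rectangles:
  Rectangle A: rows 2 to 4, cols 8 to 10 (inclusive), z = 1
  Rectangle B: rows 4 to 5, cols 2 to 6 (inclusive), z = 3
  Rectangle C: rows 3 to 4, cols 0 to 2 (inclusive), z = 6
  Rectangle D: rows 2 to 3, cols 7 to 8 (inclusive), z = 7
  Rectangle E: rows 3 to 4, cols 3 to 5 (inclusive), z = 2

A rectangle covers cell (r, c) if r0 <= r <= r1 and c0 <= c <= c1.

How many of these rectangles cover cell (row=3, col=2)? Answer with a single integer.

Check cell (3,2):
  A: rows 2-4 cols 8-10 -> outside (col miss)
  B: rows 4-5 cols 2-6 -> outside (row miss)
  C: rows 3-4 cols 0-2 -> covers
  D: rows 2-3 cols 7-8 -> outside (col miss)
  E: rows 3-4 cols 3-5 -> outside (col miss)
Count covering = 1

Answer: 1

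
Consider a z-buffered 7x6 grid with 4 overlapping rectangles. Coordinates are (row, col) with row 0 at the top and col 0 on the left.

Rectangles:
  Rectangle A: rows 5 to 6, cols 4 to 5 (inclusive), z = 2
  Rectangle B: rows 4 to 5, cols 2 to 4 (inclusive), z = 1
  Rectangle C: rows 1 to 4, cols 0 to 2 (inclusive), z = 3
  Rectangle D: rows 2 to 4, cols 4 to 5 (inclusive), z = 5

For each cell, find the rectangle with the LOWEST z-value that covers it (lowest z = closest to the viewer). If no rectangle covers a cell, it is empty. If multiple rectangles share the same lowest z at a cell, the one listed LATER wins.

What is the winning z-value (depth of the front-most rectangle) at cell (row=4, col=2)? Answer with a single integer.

Check cell (4,2):
  A: rows 5-6 cols 4-5 -> outside (row miss)
  B: rows 4-5 cols 2-4 z=1 -> covers; best now B (z=1)
  C: rows 1-4 cols 0-2 z=3 -> covers; best now B (z=1)
  D: rows 2-4 cols 4-5 -> outside (col miss)
Winner: B at z=1

Answer: 1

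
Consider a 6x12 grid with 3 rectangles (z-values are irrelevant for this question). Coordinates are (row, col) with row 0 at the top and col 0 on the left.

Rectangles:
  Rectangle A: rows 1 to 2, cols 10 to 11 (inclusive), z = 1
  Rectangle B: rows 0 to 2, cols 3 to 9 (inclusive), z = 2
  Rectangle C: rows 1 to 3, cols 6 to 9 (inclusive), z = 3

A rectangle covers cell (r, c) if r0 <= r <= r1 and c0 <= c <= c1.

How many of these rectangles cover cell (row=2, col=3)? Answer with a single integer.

Answer: 1

Derivation:
Check cell (2,3):
  A: rows 1-2 cols 10-11 -> outside (col miss)
  B: rows 0-2 cols 3-9 -> covers
  C: rows 1-3 cols 6-9 -> outside (col miss)
Count covering = 1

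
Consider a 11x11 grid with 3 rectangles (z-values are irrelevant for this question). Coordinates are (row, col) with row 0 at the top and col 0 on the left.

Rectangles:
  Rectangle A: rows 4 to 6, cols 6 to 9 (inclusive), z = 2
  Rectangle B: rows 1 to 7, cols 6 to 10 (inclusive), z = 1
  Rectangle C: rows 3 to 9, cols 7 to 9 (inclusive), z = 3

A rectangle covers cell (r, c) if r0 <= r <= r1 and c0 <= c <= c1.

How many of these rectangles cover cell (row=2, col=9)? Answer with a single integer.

Answer: 1

Derivation:
Check cell (2,9):
  A: rows 4-6 cols 6-9 -> outside (row miss)
  B: rows 1-7 cols 6-10 -> covers
  C: rows 3-9 cols 7-9 -> outside (row miss)
Count covering = 1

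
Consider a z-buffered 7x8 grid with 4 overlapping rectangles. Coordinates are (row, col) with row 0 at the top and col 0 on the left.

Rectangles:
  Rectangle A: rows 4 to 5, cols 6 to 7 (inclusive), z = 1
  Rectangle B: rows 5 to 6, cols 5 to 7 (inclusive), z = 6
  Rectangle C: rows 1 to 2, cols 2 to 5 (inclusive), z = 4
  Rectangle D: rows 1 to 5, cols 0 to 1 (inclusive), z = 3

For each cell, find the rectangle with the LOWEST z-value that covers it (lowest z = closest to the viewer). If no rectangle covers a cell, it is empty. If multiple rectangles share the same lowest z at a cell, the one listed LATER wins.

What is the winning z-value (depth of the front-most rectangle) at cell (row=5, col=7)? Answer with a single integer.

Check cell (5,7):
  A: rows 4-5 cols 6-7 z=1 -> covers; best now A (z=1)
  B: rows 5-6 cols 5-7 z=6 -> covers; best now A (z=1)
  C: rows 1-2 cols 2-5 -> outside (row miss)
  D: rows 1-5 cols 0-1 -> outside (col miss)
Winner: A at z=1

Answer: 1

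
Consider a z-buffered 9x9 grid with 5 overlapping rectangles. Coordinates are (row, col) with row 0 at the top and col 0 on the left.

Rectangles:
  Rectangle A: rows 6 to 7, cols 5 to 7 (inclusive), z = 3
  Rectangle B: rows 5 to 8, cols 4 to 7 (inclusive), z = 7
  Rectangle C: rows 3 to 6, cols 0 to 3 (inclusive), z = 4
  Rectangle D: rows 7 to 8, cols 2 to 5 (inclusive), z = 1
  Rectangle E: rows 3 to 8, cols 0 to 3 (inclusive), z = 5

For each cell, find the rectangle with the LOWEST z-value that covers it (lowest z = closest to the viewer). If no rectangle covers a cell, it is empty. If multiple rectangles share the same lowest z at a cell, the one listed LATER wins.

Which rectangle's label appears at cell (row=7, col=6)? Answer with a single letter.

Answer: A

Derivation:
Check cell (7,6):
  A: rows 6-7 cols 5-7 z=3 -> covers; best now A (z=3)
  B: rows 5-8 cols 4-7 z=7 -> covers; best now A (z=3)
  C: rows 3-6 cols 0-3 -> outside (row miss)
  D: rows 7-8 cols 2-5 -> outside (col miss)
  E: rows 3-8 cols 0-3 -> outside (col miss)
Winner: A at z=3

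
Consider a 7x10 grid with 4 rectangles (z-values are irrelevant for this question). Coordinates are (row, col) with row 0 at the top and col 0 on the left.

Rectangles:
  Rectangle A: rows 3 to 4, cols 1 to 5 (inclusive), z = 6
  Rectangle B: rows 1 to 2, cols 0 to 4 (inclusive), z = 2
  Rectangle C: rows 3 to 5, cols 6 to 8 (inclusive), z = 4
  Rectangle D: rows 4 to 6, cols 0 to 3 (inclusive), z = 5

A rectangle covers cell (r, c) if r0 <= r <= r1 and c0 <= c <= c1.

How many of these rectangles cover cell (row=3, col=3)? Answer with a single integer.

Check cell (3,3):
  A: rows 3-4 cols 1-5 -> covers
  B: rows 1-2 cols 0-4 -> outside (row miss)
  C: rows 3-5 cols 6-8 -> outside (col miss)
  D: rows 4-6 cols 0-3 -> outside (row miss)
Count covering = 1

Answer: 1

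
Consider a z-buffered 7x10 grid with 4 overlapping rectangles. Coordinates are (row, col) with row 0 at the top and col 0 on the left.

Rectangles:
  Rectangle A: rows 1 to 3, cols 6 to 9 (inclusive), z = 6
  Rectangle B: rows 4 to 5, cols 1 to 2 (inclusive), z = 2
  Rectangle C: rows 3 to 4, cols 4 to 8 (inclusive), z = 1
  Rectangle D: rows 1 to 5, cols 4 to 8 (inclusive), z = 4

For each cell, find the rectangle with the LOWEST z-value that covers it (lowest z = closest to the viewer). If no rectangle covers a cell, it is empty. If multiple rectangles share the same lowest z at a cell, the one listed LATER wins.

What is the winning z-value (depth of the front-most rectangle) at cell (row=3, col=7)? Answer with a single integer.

Check cell (3,7):
  A: rows 1-3 cols 6-9 z=6 -> covers; best now A (z=6)
  B: rows 4-5 cols 1-2 -> outside (row miss)
  C: rows 3-4 cols 4-8 z=1 -> covers; best now C (z=1)
  D: rows 1-5 cols 4-8 z=4 -> covers; best now C (z=1)
Winner: C at z=1

Answer: 1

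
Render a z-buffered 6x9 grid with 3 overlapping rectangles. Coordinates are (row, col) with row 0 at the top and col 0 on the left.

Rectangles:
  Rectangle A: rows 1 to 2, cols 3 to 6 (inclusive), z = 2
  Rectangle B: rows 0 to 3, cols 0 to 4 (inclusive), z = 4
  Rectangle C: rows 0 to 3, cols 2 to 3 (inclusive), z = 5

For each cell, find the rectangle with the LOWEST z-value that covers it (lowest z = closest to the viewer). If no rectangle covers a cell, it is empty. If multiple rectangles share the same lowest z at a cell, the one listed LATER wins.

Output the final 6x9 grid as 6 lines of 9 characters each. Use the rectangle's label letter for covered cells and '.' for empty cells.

BBBBB....
BBBAAAA..
BBBAAAA..
BBBBB....
.........
.........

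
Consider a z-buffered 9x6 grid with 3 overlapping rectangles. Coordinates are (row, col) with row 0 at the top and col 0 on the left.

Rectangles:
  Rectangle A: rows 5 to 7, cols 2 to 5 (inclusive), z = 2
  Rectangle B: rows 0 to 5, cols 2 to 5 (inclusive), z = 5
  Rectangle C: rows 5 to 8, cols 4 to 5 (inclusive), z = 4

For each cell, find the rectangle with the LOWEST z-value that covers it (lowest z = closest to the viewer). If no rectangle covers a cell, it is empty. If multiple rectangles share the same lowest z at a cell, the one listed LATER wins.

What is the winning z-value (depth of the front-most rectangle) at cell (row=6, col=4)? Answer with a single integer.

Answer: 2

Derivation:
Check cell (6,4):
  A: rows 5-7 cols 2-5 z=2 -> covers; best now A (z=2)
  B: rows 0-5 cols 2-5 -> outside (row miss)
  C: rows 5-8 cols 4-5 z=4 -> covers; best now A (z=2)
Winner: A at z=2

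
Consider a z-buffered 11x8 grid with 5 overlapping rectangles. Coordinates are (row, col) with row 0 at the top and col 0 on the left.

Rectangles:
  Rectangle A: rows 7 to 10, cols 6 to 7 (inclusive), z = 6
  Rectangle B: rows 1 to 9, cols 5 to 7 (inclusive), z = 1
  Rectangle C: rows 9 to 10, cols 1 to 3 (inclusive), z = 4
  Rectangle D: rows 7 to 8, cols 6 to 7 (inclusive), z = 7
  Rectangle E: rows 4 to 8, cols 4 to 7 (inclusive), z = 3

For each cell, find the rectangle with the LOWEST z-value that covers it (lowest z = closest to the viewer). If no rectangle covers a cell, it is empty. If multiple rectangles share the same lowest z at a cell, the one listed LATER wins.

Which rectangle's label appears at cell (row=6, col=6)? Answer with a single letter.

Check cell (6,6):
  A: rows 7-10 cols 6-7 -> outside (row miss)
  B: rows 1-9 cols 5-7 z=1 -> covers; best now B (z=1)
  C: rows 9-10 cols 1-3 -> outside (row miss)
  D: rows 7-8 cols 6-7 -> outside (row miss)
  E: rows 4-8 cols 4-7 z=3 -> covers; best now B (z=1)
Winner: B at z=1

Answer: B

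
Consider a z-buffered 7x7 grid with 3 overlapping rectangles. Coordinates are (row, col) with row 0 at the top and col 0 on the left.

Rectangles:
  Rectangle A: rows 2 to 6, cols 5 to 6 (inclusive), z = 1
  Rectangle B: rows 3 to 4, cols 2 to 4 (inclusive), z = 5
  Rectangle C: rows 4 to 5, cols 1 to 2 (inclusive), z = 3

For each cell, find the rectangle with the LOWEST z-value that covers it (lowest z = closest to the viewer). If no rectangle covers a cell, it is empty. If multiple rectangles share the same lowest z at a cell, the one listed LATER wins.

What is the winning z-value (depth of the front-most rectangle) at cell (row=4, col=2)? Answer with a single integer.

Check cell (4,2):
  A: rows 2-6 cols 5-6 -> outside (col miss)
  B: rows 3-4 cols 2-4 z=5 -> covers; best now B (z=5)
  C: rows 4-5 cols 1-2 z=3 -> covers; best now C (z=3)
Winner: C at z=3

Answer: 3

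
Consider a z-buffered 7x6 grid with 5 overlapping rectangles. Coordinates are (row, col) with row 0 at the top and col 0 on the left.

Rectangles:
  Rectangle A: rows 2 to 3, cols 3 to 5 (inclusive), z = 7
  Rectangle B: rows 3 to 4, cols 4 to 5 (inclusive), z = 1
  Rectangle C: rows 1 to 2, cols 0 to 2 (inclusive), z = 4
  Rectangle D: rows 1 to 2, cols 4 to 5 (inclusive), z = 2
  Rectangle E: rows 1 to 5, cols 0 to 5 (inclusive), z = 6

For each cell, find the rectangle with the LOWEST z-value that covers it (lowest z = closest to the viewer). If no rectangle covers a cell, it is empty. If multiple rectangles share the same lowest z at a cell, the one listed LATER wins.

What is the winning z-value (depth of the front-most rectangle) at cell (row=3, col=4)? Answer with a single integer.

Check cell (3,4):
  A: rows 2-3 cols 3-5 z=7 -> covers; best now A (z=7)
  B: rows 3-4 cols 4-5 z=1 -> covers; best now B (z=1)
  C: rows 1-2 cols 0-2 -> outside (row miss)
  D: rows 1-2 cols 4-5 -> outside (row miss)
  E: rows 1-5 cols 0-5 z=6 -> covers; best now B (z=1)
Winner: B at z=1

Answer: 1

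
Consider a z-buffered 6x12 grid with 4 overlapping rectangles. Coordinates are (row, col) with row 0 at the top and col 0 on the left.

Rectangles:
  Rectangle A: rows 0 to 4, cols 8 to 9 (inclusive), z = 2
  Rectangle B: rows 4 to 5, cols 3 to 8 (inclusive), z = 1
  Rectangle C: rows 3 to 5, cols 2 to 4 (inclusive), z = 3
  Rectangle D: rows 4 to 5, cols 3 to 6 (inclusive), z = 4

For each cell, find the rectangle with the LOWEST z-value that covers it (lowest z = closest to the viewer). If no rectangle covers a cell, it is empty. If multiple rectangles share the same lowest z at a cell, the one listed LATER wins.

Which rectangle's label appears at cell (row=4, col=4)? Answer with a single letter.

Answer: B

Derivation:
Check cell (4,4):
  A: rows 0-4 cols 8-9 -> outside (col miss)
  B: rows 4-5 cols 3-8 z=1 -> covers; best now B (z=1)
  C: rows 3-5 cols 2-4 z=3 -> covers; best now B (z=1)
  D: rows 4-5 cols 3-6 z=4 -> covers; best now B (z=1)
Winner: B at z=1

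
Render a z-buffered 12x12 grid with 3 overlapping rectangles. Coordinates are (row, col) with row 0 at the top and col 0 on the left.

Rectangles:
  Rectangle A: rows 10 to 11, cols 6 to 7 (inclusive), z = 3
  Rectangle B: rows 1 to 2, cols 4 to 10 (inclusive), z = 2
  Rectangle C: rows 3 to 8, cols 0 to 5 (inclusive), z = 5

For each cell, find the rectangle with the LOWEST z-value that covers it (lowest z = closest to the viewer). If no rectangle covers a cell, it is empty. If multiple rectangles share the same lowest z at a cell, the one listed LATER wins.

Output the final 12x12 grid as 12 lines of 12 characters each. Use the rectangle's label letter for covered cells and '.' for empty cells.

............
....BBBBBBB.
....BBBBBBB.
CCCCCC......
CCCCCC......
CCCCCC......
CCCCCC......
CCCCCC......
CCCCCC......
............
......AA....
......AA....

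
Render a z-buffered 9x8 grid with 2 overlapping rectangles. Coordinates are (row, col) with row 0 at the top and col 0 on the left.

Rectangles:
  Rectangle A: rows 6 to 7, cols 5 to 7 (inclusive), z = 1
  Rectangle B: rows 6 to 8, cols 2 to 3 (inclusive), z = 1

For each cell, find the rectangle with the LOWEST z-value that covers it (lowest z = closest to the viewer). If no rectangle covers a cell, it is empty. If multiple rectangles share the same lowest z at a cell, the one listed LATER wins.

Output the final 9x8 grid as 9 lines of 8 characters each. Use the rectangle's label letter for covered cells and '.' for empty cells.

........
........
........
........
........
........
..BB.AAA
..BB.AAA
..BB....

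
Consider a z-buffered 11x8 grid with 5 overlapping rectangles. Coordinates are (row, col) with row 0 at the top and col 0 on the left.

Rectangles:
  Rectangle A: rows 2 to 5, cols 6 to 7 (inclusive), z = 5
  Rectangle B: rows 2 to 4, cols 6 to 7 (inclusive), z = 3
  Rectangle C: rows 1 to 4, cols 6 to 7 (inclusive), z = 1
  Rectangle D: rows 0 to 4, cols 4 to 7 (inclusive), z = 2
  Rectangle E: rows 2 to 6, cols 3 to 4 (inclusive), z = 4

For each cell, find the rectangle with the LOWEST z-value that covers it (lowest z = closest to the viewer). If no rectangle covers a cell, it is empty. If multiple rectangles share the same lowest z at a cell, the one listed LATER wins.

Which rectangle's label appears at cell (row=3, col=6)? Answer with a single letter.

Check cell (3,6):
  A: rows 2-5 cols 6-7 z=5 -> covers; best now A (z=5)
  B: rows 2-4 cols 6-7 z=3 -> covers; best now B (z=3)
  C: rows 1-4 cols 6-7 z=1 -> covers; best now C (z=1)
  D: rows 0-4 cols 4-7 z=2 -> covers; best now C (z=1)
  E: rows 2-6 cols 3-4 -> outside (col miss)
Winner: C at z=1

Answer: C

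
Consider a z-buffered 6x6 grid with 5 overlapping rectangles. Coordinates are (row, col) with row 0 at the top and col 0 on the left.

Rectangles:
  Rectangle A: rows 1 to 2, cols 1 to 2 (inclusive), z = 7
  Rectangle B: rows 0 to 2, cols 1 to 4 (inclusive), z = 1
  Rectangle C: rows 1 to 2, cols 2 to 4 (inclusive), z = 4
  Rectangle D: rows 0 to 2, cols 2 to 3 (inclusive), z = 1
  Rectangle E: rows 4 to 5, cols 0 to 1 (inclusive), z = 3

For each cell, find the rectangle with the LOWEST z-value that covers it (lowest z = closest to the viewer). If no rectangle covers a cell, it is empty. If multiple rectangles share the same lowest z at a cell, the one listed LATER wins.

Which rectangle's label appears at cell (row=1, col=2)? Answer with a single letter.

Check cell (1,2):
  A: rows 1-2 cols 1-2 z=7 -> covers; best now A (z=7)
  B: rows 0-2 cols 1-4 z=1 -> covers; best now B (z=1)
  C: rows 1-2 cols 2-4 z=4 -> covers; best now B (z=1)
  D: rows 0-2 cols 2-3 z=1 -> covers; best now D (z=1)
  E: rows 4-5 cols 0-1 -> outside (row miss)
Winner: D at z=1

Answer: D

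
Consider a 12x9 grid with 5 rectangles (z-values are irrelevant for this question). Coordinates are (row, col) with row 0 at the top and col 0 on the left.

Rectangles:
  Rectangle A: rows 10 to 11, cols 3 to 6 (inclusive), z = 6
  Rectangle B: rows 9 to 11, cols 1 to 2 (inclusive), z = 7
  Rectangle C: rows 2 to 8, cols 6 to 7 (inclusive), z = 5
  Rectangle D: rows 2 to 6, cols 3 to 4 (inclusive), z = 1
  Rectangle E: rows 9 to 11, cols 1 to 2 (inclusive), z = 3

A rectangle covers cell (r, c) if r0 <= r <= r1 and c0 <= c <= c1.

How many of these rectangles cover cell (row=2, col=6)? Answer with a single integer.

Answer: 1

Derivation:
Check cell (2,6):
  A: rows 10-11 cols 3-6 -> outside (row miss)
  B: rows 9-11 cols 1-2 -> outside (row miss)
  C: rows 2-8 cols 6-7 -> covers
  D: rows 2-6 cols 3-4 -> outside (col miss)
  E: rows 9-11 cols 1-2 -> outside (row miss)
Count covering = 1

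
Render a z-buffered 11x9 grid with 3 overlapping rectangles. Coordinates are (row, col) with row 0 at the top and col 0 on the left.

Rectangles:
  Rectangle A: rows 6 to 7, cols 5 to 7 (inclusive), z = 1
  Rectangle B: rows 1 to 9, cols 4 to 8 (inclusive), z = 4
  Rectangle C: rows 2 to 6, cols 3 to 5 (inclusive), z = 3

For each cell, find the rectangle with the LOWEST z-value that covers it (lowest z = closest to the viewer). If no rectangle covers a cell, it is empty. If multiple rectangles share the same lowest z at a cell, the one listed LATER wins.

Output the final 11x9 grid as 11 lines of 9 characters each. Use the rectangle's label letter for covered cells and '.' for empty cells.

.........
....BBBBB
...CCCBBB
...CCCBBB
...CCCBBB
...CCCBBB
...CCAAAB
....BAAAB
....BBBBB
....BBBBB
.........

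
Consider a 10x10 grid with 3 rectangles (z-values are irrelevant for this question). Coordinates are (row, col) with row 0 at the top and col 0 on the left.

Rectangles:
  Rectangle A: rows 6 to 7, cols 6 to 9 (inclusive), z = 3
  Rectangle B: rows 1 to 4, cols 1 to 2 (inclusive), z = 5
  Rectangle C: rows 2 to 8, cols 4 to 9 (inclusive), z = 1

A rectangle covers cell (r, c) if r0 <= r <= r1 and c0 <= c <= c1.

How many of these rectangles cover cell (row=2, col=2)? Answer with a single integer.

Answer: 1

Derivation:
Check cell (2,2):
  A: rows 6-7 cols 6-9 -> outside (row miss)
  B: rows 1-4 cols 1-2 -> covers
  C: rows 2-8 cols 4-9 -> outside (col miss)
Count covering = 1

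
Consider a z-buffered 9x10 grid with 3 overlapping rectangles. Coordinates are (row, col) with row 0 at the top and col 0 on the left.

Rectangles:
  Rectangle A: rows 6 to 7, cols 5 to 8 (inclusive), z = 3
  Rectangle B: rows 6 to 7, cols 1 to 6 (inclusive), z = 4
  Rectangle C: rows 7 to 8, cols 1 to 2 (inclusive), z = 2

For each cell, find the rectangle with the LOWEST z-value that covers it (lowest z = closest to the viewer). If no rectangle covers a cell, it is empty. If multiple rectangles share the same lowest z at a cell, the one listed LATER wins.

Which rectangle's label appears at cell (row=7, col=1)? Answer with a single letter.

Check cell (7,1):
  A: rows 6-7 cols 5-8 -> outside (col miss)
  B: rows 6-7 cols 1-6 z=4 -> covers; best now B (z=4)
  C: rows 7-8 cols 1-2 z=2 -> covers; best now C (z=2)
Winner: C at z=2

Answer: C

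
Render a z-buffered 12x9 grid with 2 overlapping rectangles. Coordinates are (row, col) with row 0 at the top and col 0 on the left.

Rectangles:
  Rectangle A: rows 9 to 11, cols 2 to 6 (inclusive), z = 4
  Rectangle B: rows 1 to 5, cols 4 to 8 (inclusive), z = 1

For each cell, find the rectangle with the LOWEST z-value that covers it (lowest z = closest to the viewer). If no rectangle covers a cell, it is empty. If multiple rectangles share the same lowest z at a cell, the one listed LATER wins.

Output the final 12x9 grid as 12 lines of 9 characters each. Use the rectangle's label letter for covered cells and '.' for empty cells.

.........
....BBBBB
....BBBBB
....BBBBB
....BBBBB
....BBBBB
.........
.........
.........
..AAAAA..
..AAAAA..
..AAAAA..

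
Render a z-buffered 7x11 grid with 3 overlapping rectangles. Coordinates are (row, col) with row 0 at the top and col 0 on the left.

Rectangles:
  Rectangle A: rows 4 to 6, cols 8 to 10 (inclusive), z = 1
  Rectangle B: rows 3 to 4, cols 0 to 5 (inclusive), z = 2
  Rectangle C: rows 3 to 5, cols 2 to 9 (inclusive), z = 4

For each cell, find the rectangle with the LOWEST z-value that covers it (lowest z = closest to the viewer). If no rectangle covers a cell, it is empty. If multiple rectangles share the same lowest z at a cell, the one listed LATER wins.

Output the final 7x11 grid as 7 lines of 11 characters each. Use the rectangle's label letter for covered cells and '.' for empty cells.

...........
...........
...........
BBBBBBCCCC.
BBBBBBCCAAA
..CCCCCCAAA
........AAA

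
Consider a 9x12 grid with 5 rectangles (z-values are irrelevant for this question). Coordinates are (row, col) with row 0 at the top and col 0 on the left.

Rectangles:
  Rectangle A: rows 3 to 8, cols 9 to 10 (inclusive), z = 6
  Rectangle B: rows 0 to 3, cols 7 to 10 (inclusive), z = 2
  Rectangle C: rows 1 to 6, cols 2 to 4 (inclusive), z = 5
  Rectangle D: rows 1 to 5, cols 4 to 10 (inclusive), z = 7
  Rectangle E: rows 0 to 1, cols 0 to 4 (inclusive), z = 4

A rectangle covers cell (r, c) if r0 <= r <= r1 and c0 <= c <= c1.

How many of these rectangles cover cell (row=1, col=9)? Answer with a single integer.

Answer: 2

Derivation:
Check cell (1,9):
  A: rows 3-8 cols 9-10 -> outside (row miss)
  B: rows 0-3 cols 7-10 -> covers
  C: rows 1-6 cols 2-4 -> outside (col miss)
  D: rows 1-5 cols 4-10 -> covers
  E: rows 0-1 cols 0-4 -> outside (col miss)
Count covering = 2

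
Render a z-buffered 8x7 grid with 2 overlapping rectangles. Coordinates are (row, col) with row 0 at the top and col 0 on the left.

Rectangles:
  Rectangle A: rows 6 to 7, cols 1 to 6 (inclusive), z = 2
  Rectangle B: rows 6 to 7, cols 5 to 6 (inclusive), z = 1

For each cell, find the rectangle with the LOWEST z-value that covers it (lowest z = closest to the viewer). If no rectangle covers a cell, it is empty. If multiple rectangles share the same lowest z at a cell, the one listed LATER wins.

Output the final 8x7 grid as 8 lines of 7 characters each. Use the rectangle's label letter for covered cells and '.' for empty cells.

.......
.......
.......
.......
.......
.......
.AAAABB
.AAAABB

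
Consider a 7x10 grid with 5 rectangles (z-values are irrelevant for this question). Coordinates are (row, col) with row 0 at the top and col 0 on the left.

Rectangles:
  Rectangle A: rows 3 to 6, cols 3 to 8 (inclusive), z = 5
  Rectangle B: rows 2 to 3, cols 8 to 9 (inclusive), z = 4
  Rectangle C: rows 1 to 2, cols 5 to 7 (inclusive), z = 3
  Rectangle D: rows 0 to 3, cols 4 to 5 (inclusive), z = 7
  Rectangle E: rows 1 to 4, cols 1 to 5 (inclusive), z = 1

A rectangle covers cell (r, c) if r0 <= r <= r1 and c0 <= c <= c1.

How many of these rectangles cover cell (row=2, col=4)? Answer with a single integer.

Check cell (2,4):
  A: rows 3-6 cols 3-8 -> outside (row miss)
  B: rows 2-3 cols 8-9 -> outside (col miss)
  C: rows 1-2 cols 5-7 -> outside (col miss)
  D: rows 0-3 cols 4-5 -> covers
  E: rows 1-4 cols 1-5 -> covers
Count covering = 2

Answer: 2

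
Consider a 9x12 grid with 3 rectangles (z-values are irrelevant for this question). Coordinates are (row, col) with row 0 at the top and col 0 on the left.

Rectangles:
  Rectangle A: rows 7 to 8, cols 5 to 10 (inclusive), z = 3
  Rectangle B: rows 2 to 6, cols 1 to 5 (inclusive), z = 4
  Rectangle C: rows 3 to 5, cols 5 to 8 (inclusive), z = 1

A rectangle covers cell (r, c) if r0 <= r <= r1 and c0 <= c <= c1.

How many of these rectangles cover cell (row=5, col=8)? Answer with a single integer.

Answer: 1

Derivation:
Check cell (5,8):
  A: rows 7-8 cols 5-10 -> outside (row miss)
  B: rows 2-6 cols 1-5 -> outside (col miss)
  C: rows 3-5 cols 5-8 -> covers
Count covering = 1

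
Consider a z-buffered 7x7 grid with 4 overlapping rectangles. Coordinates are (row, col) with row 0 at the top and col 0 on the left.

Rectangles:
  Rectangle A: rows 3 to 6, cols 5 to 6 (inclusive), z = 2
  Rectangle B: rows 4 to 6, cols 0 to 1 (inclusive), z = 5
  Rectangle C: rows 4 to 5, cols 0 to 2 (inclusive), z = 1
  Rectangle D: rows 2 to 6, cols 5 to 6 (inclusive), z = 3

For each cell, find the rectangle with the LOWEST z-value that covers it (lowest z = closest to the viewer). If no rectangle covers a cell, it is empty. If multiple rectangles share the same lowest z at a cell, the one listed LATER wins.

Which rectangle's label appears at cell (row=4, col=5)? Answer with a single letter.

Check cell (4,5):
  A: rows 3-6 cols 5-6 z=2 -> covers; best now A (z=2)
  B: rows 4-6 cols 0-1 -> outside (col miss)
  C: rows 4-5 cols 0-2 -> outside (col miss)
  D: rows 2-6 cols 5-6 z=3 -> covers; best now A (z=2)
Winner: A at z=2

Answer: A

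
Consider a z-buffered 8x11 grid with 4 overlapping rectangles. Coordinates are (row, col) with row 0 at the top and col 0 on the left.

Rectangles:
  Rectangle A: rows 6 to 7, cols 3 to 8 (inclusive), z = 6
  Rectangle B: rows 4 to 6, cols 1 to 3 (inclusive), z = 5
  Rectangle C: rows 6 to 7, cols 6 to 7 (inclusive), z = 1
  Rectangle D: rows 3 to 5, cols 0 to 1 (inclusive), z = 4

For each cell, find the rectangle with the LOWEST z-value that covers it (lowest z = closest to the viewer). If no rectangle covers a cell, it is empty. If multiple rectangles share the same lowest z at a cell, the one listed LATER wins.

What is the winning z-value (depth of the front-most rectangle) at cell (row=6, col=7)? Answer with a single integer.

Answer: 1

Derivation:
Check cell (6,7):
  A: rows 6-7 cols 3-8 z=6 -> covers; best now A (z=6)
  B: rows 4-6 cols 1-3 -> outside (col miss)
  C: rows 6-7 cols 6-7 z=1 -> covers; best now C (z=1)
  D: rows 3-5 cols 0-1 -> outside (row miss)
Winner: C at z=1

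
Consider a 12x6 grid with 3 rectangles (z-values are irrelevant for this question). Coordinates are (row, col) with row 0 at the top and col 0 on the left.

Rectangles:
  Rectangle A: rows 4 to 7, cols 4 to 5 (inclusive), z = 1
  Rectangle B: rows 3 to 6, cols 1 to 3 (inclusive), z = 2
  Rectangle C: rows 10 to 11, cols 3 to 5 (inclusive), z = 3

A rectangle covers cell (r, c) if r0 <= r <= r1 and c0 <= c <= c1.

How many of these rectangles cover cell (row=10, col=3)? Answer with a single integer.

Answer: 1

Derivation:
Check cell (10,3):
  A: rows 4-7 cols 4-5 -> outside (row miss)
  B: rows 3-6 cols 1-3 -> outside (row miss)
  C: rows 10-11 cols 3-5 -> covers
Count covering = 1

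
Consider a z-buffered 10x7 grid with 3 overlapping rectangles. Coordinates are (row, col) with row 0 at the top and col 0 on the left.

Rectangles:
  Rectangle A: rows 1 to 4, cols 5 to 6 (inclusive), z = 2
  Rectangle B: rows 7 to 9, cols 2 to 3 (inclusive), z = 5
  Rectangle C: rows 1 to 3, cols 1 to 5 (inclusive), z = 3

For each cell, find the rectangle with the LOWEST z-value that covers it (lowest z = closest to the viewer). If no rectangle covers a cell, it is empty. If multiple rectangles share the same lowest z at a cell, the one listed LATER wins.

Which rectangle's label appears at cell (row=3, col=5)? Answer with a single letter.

Answer: A

Derivation:
Check cell (3,5):
  A: rows 1-4 cols 5-6 z=2 -> covers; best now A (z=2)
  B: rows 7-9 cols 2-3 -> outside (row miss)
  C: rows 1-3 cols 1-5 z=3 -> covers; best now A (z=2)
Winner: A at z=2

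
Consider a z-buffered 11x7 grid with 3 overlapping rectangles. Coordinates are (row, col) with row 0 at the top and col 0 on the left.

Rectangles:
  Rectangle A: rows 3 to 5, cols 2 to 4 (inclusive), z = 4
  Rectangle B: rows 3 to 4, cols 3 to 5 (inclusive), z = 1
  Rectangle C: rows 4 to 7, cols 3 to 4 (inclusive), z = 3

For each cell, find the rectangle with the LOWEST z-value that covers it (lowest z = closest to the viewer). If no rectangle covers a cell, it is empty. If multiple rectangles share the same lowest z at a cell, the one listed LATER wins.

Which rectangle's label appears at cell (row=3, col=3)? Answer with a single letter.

Answer: B

Derivation:
Check cell (3,3):
  A: rows 3-5 cols 2-4 z=4 -> covers; best now A (z=4)
  B: rows 3-4 cols 3-5 z=1 -> covers; best now B (z=1)
  C: rows 4-7 cols 3-4 -> outside (row miss)
Winner: B at z=1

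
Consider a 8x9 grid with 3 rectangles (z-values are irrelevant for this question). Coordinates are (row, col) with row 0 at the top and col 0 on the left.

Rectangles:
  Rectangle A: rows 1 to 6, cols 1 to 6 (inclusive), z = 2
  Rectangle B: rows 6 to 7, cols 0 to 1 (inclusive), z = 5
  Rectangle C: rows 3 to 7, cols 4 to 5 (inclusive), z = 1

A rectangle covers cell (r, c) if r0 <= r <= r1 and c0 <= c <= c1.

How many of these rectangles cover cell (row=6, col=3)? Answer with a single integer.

Answer: 1

Derivation:
Check cell (6,3):
  A: rows 1-6 cols 1-6 -> covers
  B: rows 6-7 cols 0-1 -> outside (col miss)
  C: rows 3-7 cols 4-5 -> outside (col miss)
Count covering = 1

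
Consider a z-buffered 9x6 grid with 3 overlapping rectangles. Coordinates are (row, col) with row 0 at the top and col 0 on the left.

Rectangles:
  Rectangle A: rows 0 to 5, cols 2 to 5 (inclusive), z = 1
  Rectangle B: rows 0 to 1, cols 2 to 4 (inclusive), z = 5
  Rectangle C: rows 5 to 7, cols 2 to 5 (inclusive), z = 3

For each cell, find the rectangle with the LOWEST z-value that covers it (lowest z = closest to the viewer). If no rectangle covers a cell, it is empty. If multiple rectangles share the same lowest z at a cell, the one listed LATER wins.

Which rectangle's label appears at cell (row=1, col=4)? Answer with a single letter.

Check cell (1,4):
  A: rows 0-5 cols 2-5 z=1 -> covers; best now A (z=1)
  B: rows 0-1 cols 2-4 z=5 -> covers; best now A (z=1)
  C: rows 5-7 cols 2-5 -> outside (row miss)
Winner: A at z=1

Answer: A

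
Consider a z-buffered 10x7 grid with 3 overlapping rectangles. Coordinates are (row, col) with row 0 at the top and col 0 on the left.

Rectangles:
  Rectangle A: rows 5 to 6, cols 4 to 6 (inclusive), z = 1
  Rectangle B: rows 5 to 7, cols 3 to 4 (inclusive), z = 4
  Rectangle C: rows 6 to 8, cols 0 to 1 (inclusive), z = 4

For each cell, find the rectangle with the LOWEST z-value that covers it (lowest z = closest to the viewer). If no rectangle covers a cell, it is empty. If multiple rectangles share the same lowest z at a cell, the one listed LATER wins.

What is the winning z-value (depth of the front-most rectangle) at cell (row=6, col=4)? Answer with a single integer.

Check cell (6,4):
  A: rows 5-6 cols 4-6 z=1 -> covers; best now A (z=1)
  B: rows 5-7 cols 3-4 z=4 -> covers; best now A (z=1)
  C: rows 6-8 cols 0-1 -> outside (col miss)
Winner: A at z=1

Answer: 1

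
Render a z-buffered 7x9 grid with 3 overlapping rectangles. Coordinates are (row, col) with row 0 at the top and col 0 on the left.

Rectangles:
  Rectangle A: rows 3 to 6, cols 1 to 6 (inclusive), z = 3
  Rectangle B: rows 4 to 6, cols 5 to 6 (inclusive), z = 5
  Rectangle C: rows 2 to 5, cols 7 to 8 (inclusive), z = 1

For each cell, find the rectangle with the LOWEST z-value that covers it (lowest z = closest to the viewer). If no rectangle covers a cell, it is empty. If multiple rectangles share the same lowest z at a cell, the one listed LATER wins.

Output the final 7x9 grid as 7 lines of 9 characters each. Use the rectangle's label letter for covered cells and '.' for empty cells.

.........
.........
.......CC
.AAAAAACC
.AAAAAACC
.AAAAAACC
.AAAAAA..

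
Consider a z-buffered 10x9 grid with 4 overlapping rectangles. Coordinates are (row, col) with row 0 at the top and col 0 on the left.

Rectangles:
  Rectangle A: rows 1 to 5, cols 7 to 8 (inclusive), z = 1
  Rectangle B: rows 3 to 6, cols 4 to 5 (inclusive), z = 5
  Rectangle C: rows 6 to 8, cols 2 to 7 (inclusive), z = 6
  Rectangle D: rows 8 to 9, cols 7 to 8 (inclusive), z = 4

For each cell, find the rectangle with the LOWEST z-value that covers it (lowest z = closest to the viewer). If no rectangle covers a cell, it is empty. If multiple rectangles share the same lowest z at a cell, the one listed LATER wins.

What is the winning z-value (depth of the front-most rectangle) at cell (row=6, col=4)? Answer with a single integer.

Answer: 5

Derivation:
Check cell (6,4):
  A: rows 1-5 cols 7-8 -> outside (row miss)
  B: rows 3-6 cols 4-5 z=5 -> covers; best now B (z=5)
  C: rows 6-8 cols 2-7 z=6 -> covers; best now B (z=5)
  D: rows 8-9 cols 7-8 -> outside (row miss)
Winner: B at z=5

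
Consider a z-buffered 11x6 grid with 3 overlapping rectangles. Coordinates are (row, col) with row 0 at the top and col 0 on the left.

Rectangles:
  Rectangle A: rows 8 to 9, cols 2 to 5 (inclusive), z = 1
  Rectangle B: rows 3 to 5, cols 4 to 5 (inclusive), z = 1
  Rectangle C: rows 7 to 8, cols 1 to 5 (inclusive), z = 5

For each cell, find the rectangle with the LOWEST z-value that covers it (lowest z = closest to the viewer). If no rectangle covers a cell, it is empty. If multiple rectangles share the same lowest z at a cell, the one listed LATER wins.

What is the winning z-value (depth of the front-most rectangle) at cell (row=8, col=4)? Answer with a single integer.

Answer: 1

Derivation:
Check cell (8,4):
  A: rows 8-9 cols 2-5 z=1 -> covers; best now A (z=1)
  B: rows 3-5 cols 4-5 -> outside (row miss)
  C: rows 7-8 cols 1-5 z=5 -> covers; best now A (z=1)
Winner: A at z=1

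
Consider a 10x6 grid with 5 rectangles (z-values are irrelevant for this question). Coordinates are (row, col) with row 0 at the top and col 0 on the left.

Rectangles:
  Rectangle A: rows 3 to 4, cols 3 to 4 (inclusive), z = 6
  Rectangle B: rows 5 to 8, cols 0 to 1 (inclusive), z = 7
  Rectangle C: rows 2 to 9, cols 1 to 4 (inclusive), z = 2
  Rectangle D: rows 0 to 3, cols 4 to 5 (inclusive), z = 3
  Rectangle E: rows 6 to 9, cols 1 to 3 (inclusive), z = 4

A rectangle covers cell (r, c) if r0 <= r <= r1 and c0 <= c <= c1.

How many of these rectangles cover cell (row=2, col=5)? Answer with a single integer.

Answer: 1

Derivation:
Check cell (2,5):
  A: rows 3-4 cols 3-4 -> outside (row miss)
  B: rows 5-8 cols 0-1 -> outside (row miss)
  C: rows 2-9 cols 1-4 -> outside (col miss)
  D: rows 0-3 cols 4-5 -> covers
  E: rows 6-9 cols 1-3 -> outside (row miss)
Count covering = 1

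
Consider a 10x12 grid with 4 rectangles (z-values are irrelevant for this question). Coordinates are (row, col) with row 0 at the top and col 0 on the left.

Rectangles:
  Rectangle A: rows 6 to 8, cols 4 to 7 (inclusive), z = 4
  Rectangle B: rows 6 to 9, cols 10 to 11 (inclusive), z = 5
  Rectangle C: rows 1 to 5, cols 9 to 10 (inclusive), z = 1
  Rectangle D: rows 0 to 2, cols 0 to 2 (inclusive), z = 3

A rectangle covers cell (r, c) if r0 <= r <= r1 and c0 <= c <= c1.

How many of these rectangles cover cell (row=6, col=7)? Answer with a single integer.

Check cell (6,7):
  A: rows 6-8 cols 4-7 -> covers
  B: rows 6-9 cols 10-11 -> outside (col miss)
  C: rows 1-5 cols 9-10 -> outside (row miss)
  D: rows 0-2 cols 0-2 -> outside (row miss)
Count covering = 1

Answer: 1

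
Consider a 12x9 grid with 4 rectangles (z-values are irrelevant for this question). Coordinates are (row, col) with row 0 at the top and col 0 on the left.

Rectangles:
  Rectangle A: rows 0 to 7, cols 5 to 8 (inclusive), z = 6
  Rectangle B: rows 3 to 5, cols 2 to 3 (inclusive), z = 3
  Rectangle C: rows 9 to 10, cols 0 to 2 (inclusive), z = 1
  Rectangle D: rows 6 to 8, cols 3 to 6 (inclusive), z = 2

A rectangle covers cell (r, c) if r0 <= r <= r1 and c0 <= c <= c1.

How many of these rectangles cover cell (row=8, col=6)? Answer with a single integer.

Check cell (8,6):
  A: rows 0-7 cols 5-8 -> outside (row miss)
  B: rows 3-5 cols 2-3 -> outside (row miss)
  C: rows 9-10 cols 0-2 -> outside (row miss)
  D: rows 6-8 cols 3-6 -> covers
Count covering = 1

Answer: 1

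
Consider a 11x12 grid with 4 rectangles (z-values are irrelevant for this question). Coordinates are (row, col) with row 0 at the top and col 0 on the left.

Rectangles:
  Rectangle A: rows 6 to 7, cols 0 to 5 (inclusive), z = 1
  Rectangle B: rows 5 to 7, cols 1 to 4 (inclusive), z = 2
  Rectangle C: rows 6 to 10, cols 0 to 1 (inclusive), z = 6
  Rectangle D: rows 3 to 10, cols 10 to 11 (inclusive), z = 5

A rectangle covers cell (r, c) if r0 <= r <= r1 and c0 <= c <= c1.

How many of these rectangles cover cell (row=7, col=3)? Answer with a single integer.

Check cell (7,3):
  A: rows 6-7 cols 0-5 -> covers
  B: rows 5-7 cols 1-4 -> covers
  C: rows 6-10 cols 0-1 -> outside (col miss)
  D: rows 3-10 cols 10-11 -> outside (col miss)
Count covering = 2

Answer: 2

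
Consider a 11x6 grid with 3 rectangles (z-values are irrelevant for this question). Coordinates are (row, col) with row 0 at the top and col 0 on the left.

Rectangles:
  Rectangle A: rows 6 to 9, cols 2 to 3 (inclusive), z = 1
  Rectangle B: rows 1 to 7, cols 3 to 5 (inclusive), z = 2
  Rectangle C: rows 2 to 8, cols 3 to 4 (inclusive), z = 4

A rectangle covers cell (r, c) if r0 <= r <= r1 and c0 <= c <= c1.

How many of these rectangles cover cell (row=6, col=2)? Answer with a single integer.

Check cell (6,2):
  A: rows 6-9 cols 2-3 -> covers
  B: rows 1-7 cols 3-5 -> outside (col miss)
  C: rows 2-8 cols 3-4 -> outside (col miss)
Count covering = 1

Answer: 1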